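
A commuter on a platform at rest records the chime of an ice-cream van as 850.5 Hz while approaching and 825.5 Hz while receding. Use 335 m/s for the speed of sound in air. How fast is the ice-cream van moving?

5.0 m/s

f₁/f₂ = (v + v_s)/(v − v_s), so v_s = v · (f₁ − f₂)/(f₁ + f₂).
v_s = 335 × (850.5 − 825.5)/(850.5 + 825.5) = 335 × 25.0/1676.0 ≈ 5.0 m/s.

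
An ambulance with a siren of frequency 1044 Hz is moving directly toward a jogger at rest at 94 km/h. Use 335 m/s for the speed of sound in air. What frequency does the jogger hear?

1132 Hz

94 km/h = 26.11 m/s.
Only the source moves, toward the listener, so f' = f · v/(v − v_s).
f' = 1044 × 335/(335 − 26.11) = 1044 × 335/308.9 ≈ 1132 Hz.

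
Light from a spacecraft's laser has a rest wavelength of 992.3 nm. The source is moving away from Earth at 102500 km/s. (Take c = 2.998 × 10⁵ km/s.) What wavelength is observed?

1416.9 nm

β = v/c = 102500/299800 = 0.3419.
Relativistic Doppler for wavelength: λ' = λ₀ · √((1 + β)/(1 − β)).
λ' = 992.3 × √(1.3419/0.6581) = 992.3 × 1.42794 ≈ 1416.9 nm.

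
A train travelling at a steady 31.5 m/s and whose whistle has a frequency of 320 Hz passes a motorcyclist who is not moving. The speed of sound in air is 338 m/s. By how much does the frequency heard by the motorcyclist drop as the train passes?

60.2 Hz

Approaching: f₁ = f · v/(v − v_s) = 320 × 338/306.5 ≈ 352.9 Hz.
Receding: f₂ = f · v/(v + v_s) = 320 × 338/369.5 ≈ 292.7 Hz.
Drop: f₁ − f₂ = 2f·v·v_s/(v² − v_s²) = 2 × 320 × 338 × 31.5/(338² − 31.5²) ≈ 60.2 Hz.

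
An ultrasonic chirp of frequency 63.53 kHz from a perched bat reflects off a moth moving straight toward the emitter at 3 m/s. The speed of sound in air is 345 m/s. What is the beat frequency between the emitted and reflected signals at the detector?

The moth first receives the wave as a moving observer: f₁ = f₀ · (v + u)/v = 63.53 × (345 + 3)/345 ≈ 64.082 kHz.
The reflection then acts as a moving source: f₂ = f₁ · v/(v − u) ≈ 64.645 kHz.
Beat frequency (with f₀ = 63530 Hz): |f₂ − f₀| = 2u·f₀/(v − u) = 2 × 3 × 63530/342 ≈ 1115 Hz.

1115 Hz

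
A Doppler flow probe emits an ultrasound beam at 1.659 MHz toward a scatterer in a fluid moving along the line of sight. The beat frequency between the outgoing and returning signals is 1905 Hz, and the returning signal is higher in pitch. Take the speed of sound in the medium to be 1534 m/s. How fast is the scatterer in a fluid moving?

0.88 m/s

Double Doppler shift off a moving reflector: f₂ = f₀ · (v + u)/(v − u) (u > 0 toward emitter).
Returning signal is higher, so f₂ = f₀ + Δf = 1659000 + 1905 = 1660905 Hz.
Rearranging, u = v · (f₂ − f₀)/(f₂ + f₀) = 1534 × 1905/3319905 ≈ 0.88 m/s.
So the scatterer in a fluid is moving at 0.88 m/s toward the emitter.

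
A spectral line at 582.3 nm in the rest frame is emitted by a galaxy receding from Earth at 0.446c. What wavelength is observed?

Relativistic Doppler for wavelength: λ' = λ₀ · √((1 + β)/(1 − β)).
λ' = 582.3 × √(1.4460/0.5540) = 582.3 × 1.61558 ≈ 940.8 nm.

940.8 nm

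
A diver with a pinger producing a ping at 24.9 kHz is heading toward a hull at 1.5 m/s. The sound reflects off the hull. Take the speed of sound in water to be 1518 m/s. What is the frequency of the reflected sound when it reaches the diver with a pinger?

The hull receives the sound from a moving source: f₁ = f₀ · v/(v − v_e) = 24.9 × 1518/1516.5 ≈ 24.9 kHz.
On the return leg the diver with a pinger is a moving observer: f₂ = f₁ · (v + v_e)/v = 24.9 × 1519.5/1518 ≈ 24.9 kHz.

24.9 kHz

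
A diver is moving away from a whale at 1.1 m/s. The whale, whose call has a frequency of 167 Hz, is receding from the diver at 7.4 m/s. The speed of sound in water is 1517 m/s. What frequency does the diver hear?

Both move, so f' = f · (v − v_o)/(v + v_s).
f' = 167 × (1517 − 1.1)/(1517 + 7.4) = 167 × 1515.9/1524.4 ≈ 166 Hz.

166 Hz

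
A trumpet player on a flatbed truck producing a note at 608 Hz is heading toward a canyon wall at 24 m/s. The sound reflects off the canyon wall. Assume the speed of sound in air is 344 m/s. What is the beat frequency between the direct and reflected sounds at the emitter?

The canyon wall receives the sound from a moving source: f₁ = f₀ · v/(v − v_e) = 608 × 344/320 ≈ 653.6 Hz.
On the return leg the trumpet player on a flatbed truck is a moving observer: f₂ = f₁ · (v + v_e)/v = 653.6 × 368/344 ≈ 699.2 Hz.
Beat against the emitted tone: |f₂ − f₀| = 2v_e·f₀/(v − v_e) = 2 × 24 × 608/320 ≈ 91 Hz.

91 Hz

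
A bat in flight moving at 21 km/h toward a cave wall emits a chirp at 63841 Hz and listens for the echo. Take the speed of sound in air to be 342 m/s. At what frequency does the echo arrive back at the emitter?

66057 Hz

21 km/h = 5.833 m/s.
The cave wall receives the sound from a moving source: f₁ = f₀ · v/(v − v_e) = 63841 × 342/336.17 ≈ 64949 Hz.
On the return leg the bat in flight is a moving observer: f₂ = f₁ · (v + v_e)/v = 64949 × 347.83/342 ≈ 66057 Hz.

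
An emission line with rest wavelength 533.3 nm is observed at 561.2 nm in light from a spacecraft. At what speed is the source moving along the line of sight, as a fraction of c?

λ'/λ₀ = 1.0523 > 1 (redshift), so the source is receding.
λ'/λ₀ = √((1 + β)/(1 − β)) for a receding source ⇒ β = (r² − 1)/(r² + 1) with r = λ'/λ₀.
β = (1.1074 − 1)/(1.1074 + 1) ≈ 0.051.

0.051c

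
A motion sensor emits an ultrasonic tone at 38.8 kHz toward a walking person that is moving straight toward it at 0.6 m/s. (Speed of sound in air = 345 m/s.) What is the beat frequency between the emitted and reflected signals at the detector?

The walking person first receives the wave as a moving observer: f₁ = f₀ · (v + u)/v = 38.8 × (345 + 0.6)/345 ≈ 38.8675 kHz.
On reflection it acts as a source moving toward the stationary detector: f₂ = f₁ · v/(v − u) = 38.8675 × 345/344.4 ≈ 38.9352 kHz.
Beat frequency (with f₀ = 38800 Hz): |f₂ − f₀| = 2u·f₀/(v − u) = 2 × 0.6 × 38800/344.4 ≈ 135 Hz.

135 Hz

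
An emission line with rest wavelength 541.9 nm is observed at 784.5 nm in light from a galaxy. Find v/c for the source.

λ'/λ₀ = 1.4477 > 1 (redshift), so the source is receding.
λ'/λ₀ = √((1 + β)/(1 − β)) for a receding source ⇒ β = (r² − 1)/(r² + 1) with r = λ'/λ₀.
β = (2.0958 − 1)/(2.0958 + 1) ≈ 0.354.

0.354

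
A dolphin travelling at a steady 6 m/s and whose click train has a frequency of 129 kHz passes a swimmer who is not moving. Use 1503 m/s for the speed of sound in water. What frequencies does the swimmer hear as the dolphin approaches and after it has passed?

Approaching: f₁ = f · v/(v − v_s) = 129 × 1503/1497 ≈ 129.5 kHz.
Receding: f₂ = f · v/(v + v_s) = 129 × 1503/1509 ≈ 128.5 kHz.

129.5 kHz approaching; 128.5 kHz receding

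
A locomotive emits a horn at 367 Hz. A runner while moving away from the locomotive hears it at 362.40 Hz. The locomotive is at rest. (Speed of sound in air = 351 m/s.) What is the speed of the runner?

f' = f · (v − v_o)/v ⇒ v_o = v · |f'/f − 1|.
v_o = 351 × |362.40/367 − 1| = 351 × 0.01253 ≈ 4.4 m/s.

4.4 m/s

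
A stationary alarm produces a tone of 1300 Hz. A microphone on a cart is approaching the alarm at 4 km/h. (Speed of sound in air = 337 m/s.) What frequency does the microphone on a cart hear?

4 km/h = 1.111 m/s.
Moving observer, stationary source: f' = f · (v + v_o)/v.
f' = 1300 × (337 + 1.111)/337 = 1300 × 338.11/337 ≈ 1304 Hz.

1304 Hz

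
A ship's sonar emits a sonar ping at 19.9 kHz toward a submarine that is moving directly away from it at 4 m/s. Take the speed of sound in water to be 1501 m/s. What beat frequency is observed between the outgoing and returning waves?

106 Hz

At the submarine (a moving observer), f₁ = f₀ · (v − u)/v = 19.9 × 1497/1501 ≈ 19.8470 kHz.
The reflection then acts as a moving source: f₂ = f₁ · v/(v + u) ≈ 19.7942 kHz.
Equivalently f₂ = f₀ · (v − u)/(v + u).
Beat frequency (with f₀ = 19900 Hz): |f₂ − f₀| = 2u·f₀/(v + u) = 2 × 4 × 19900/1505 ≈ 106 Hz.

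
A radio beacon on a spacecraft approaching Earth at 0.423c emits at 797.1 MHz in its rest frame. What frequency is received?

Relativistic Doppler for frequency: f' = f₀ · √((1 + β)/(1 − β)).
f' = 797.1 × √(1.4230/0.5770) = 797.1 × 1.57042 ≈ 1251.8 MHz.

1251.8 MHz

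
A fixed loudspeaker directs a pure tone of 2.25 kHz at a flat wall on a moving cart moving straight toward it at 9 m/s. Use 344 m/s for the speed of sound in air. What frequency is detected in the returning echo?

At the flat wall on a moving cart (a moving observer), f₁ = f₀ · (v + u)/v = 2.25 × 353/344 ≈ 2.31 kHz.
On reflection it acts as a source moving toward the stationary detector: f₂ = f₁ · v/(v − u) = 2.31 × 344/335 ≈ 2.37 kHz.

2.37 kHz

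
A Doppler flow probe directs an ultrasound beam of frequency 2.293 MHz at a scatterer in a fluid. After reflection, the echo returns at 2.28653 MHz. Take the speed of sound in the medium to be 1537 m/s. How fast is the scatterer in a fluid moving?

2.17 m/s

Double Doppler shift off a moving reflector: f₂ = f₀ · (v + u)/(v − u) (u > 0 toward emitter).
Rearranging, u = v · (f₂ − f₀)/(f₂ + f₀) = 1537 × -0.00647/4.57953 ≈ -2.17 m/s.
So the scatterer in a fluid is moving at 2.17 m/s away from the emitter.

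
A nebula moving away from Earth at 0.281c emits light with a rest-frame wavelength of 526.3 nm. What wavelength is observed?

Relativistic Doppler for wavelength: λ' = λ₀ · √((1 + β)/(1 − β)).
λ' = 526.3 × √(1.2810/0.7190) = 526.3 × 1.33478 ≈ 702.5 nm.

702.5 nm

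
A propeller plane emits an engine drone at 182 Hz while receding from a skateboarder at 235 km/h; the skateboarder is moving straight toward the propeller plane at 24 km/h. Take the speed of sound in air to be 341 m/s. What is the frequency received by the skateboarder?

156 Hz

235 km/h = 65.28 m/s; 24 km/h = 6.667 m/s.
General Doppler shift: f' = f · (v + v_o)/(v + v_s).
f' = 182 × (341 + 6.667)/(341 + 65.28) = 182 × 347.67/406.28 ≈ 156 Hz.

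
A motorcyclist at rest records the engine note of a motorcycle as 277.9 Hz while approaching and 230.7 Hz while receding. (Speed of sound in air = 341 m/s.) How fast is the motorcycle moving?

32 m/s

f₁/f₂ = (v + v_s)/(v − v_s), so v_s = v · (f₁ − f₂)/(f₁ + f₂).
v_s = 341 × (277.9 − 230.7)/(277.9 + 230.7) = 341 × 47.2/508.6 ≈ 32 m/s.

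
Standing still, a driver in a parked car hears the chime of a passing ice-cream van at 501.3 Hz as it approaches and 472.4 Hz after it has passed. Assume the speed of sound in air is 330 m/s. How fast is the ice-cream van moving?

9.8 m/s

f₁/f₂ = (v + v_s)/(v − v_s), so v_s = v · (f₁ − f₂)/(f₁ + f₂).
v_s = 330 × (501.3 − 472.4)/(501.3 + 472.4) = 330 × 28.9/973.7 ≈ 9.8 m/s.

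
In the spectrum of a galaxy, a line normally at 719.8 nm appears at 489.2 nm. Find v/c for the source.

λ'/λ₀ = 0.6796 < 1 (blueshift), so the source is approaching.
λ'/λ₀ = √((1 − β)/(1 + β)) for an approaching source ⇒ β = (1 − r²)/(1 + r²) with r = λ'/λ₀.
β = (1 − 0.4619)/(1 + 0.4619) ≈ 0.368.

0.368c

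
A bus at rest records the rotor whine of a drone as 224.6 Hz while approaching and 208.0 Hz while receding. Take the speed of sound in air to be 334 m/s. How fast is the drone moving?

f₁/f₂ = (v + v_s)/(v − v_s), so v_s = v · (f₁ − f₂)/(f₁ + f₂).
v_s = 334 × (224.6 − 208.0)/(224.6 + 208.0) = 334 × 16.6/432.6 ≈ 12.8 m/s.

12.8 m/s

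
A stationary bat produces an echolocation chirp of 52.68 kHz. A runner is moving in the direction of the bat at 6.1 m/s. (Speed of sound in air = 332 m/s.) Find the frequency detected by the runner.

53.6 kHz

Moving observer, stationary source: f' = f · (v + v_o)/v.
f' = 52.68 × (332 + 6.1)/332 = 52.68 × 338.1/332 ≈ 53.6 kHz.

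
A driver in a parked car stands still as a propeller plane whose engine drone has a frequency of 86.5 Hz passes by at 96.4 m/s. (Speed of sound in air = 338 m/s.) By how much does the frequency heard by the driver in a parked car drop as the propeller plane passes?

53.7 Hz

Approaching: f₁ = f · v/(v − v_s) = 86.5 × 338/241.6 ≈ 121.0 Hz.
Receding: f₂ = f · v/(v + v_s) = 86.5 × 338/434.4 ≈ 67.3 Hz.
Drop: f₁ − f₂ = 2f·v·v_s/(v² − v_s²) = 2 × 86.5 × 338 × 96.4/(338² − 96.4²) ≈ 53.7 Hz.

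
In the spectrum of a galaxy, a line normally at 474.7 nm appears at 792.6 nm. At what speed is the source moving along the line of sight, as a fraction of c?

λ'/λ₀ = 1.6697 > 1 (redshift), so the source is receding.
λ'/λ₀ = √((1 + β)/(1 − β)) for a receding source ⇒ β = (r² − 1)/(r² + 1) with r = λ'/λ₀.
β = (2.7879 − 1)/(2.7879 + 1) ≈ 0.472.

0.472c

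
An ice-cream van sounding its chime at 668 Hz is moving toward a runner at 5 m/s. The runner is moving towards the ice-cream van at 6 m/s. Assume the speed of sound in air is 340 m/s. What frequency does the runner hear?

690 Hz

With source approaching and observer approaching, f' = f · (v + v_o)/(v − v_s).
f' = 668 × (340 + 6)/(340 − 5) = 668 × 346/335 ≈ 690 Hz.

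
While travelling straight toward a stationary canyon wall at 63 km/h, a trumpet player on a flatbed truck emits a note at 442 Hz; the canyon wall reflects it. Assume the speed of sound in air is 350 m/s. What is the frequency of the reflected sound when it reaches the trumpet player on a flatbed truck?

63 km/h = 17.5 m/s.
The canyon wall receives the sound from a moving source: f₁ = f₀ · v/(v − v_e) = 442 × 350/332.5 ≈ 465 Hz.
On the return leg the trumpet player on a flatbed truck is a moving observer: f₂ = f₁ · (v + v_e)/v = 465 × 367.5/350 ≈ 489 Hz.
Equivalently f₂ = f₀ · (v + v_e)/(v − v_e).

489 Hz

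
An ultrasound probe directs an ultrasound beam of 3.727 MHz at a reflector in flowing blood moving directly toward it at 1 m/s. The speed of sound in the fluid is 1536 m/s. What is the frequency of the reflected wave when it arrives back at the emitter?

3.732 MHz

At the reflector in flowing blood (a moving observer), f₁ = f₀ · (v + u)/v = 3.727 × 1537/1536 ≈ 3.729 MHz.
On reflection it acts as a source moving toward the stationary detector: f₂ = f₁ · v/(v − u) = 3.729 × 1536/1535 ≈ 3.732 MHz.
Equivalently f₂ = f₀ · (v + u)/(v − u).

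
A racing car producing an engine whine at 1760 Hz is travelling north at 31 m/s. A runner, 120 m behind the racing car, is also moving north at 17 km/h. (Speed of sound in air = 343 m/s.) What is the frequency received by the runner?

1636 Hz

17 km/h = 4.722 m/s.
The runner is behind, so the racing car is moving away from it while the runner is moving toward the racing car.
General Doppler shift: f' = f · (v + v_o)/(v + v_s).
f' = 1760 × (343 + 4.722)/(343 + 31) = 1760 × 347.72/374 ≈ 1636 Hz.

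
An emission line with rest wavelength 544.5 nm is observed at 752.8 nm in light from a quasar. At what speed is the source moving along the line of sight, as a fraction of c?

0.313c

λ'/λ₀ = 1.3826 > 1 (redshift), so the source is receding.
λ'/λ₀ = √((1 + β)/(1 − β)) for a receding source ⇒ β = (r² − 1)/(r² + 1) with r = λ'/λ₀.
β = (1.9115 − 1)/(1.9115 + 1) ≈ 0.313.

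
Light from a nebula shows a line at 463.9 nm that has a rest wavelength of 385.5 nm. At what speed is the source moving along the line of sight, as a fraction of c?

0.183

λ'/λ₀ = 1.2034 > 1 (redshift), so the source is receding.
λ'/λ₀ = √((1 + β)/(1 − β)) for a receding source ⇒ β = (r² − 1)/(r² + 1) with r = λ'/λ₀.
β = (1.4481 − 1)/(1.4481 + 1) ≈ 0.183.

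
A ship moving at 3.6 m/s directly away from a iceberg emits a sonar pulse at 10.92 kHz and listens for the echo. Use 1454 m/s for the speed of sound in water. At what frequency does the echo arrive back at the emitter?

The iceberg receives the sound from a moving source: f₁ = f₀ · v/(v + v_e) = 10.92 × 1454/1457.6 ≈ 10.89 kHz.
On the return leg the ship is a moving observer: f₂ = f₁ · (v − v_e)/v = 10.89 × 1450.4/1454 ≈ 10.87 kHz.
Equivalently f₂ = f₀ · (v − v_e)/(v + v_e).

10.87 kHz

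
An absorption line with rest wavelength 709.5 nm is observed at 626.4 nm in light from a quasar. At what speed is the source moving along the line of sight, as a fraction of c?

λ'/λ₀ = 0.8829 < 1 (blueshift), so the source is approaching.
λ'/λ₀ = √((1 − β)/(1 + β)) for an approaching source ⇒ β = (1 − r²)/(1 + r²) with r = λ'/λ₀.
β = (1 − 0.7795)/(1 + 0.7795) ≈ 0.124.

0.124c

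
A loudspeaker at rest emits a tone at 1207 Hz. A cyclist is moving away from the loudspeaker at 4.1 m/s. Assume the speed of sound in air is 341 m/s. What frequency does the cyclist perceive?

Only the observer moves, away from the source, so f' = f · (v − v_o)/v.
f' = 1207 × (341 − 4.1)/341 = 1207 × 336.9/341 ≈ 1192 Hz.

1192 Hz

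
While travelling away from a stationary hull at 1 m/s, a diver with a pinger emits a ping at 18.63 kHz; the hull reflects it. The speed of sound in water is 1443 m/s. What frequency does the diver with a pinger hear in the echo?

The hull receives the sound from a moving source: f₁ = f₀ · v/(v + v_e) = 18.63 × 1443/1444 ≈ 18.62 kHz.
On the return leg the diver with a pinger is a moving observer: f₂ = f₁ · (v − v_e)/v = 18.62 × 1442/1443 ≈ 18.60 kHz.

18.60 kHz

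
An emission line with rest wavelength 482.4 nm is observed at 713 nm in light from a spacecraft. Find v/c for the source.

λ'/λ₀ = 1.4780 > 1 (redshift), so the source is receding.
λ'/λ₀ = √((1 + β)/(1 − β)) for a receding source ⇒ β = (r² − 1)/(r² + 1) with r = λ'/λ₀.
β = (2.1846 − 1)/(2.1846 + 1) ≈ 0.372.

0.372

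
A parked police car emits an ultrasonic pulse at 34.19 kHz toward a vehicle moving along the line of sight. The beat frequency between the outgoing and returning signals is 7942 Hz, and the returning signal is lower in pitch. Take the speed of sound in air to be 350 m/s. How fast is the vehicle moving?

46 m/s

Double Doppler shift off a moving reflector: f₂ = f₀ · (v + u)/(v − u) (u > 0 toward emitter).
Returning signal is lower, so f₂ = f₀ − Δf = 34190 − 7942 = 26248 Hz.
Rearranging, u = v · (f₂ − f₀)/(f₂ + f₀) = 350 × -7942/60438 ≈ -46 m/s.
So the vehicle is moving at 46 m/s away from the emitter.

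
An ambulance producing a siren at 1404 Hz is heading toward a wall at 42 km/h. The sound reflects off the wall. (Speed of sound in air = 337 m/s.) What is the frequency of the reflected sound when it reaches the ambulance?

42 km/h = 11.67 m/s.
The wall receives the sound from a moving source: f₁ = f₀ · v/(v − v_e) = 1404 × 337/325.33 ≈ 1454 Hz.
On the return leg the ambulance is a moving observer: f₂ = f₁ · (v + v_e)/v = 1454 × 348.67/337 ≈ 1505 Hz.

1505 Hz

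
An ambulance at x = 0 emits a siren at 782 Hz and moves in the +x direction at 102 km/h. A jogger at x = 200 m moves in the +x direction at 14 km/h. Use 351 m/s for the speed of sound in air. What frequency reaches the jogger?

841 Hz

102 km/h = 28.33 m/s; 14 km/h = 3.889 m/s.
The observer lies on the +x side, so the source is heading toward the observer and the observer is heading away from the source.
Both move, so f' = f · (v − v_o)/(v − v_s).
f' = 782 × (351 − 3.889)/(351 − 28.33) = 782 × 347.11/322.67 ≈ 841 Hz.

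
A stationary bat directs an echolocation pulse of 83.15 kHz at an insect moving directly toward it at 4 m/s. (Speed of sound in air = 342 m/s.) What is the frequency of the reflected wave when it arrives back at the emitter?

The insect first receives the wave as a moving observer: f₁ = f₀ · (v + u)/v = 83.15 × (342 + 4)/342 ≈ 84.1 kHz.
On reflection it acts as a source moving toward the stationary detector: f₂ = f₁ · v/(v − u) = 84.1 × 342/338 ≈ 85.1 kHz.
Equivalently f₂ = f₀ · (v + u)/(v − u).

85.1 kHz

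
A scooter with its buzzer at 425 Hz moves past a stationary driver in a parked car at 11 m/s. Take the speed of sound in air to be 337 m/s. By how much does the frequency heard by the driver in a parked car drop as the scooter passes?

27.8 Hz

Approaching: f₁ = f · v/(v − v_s) = 425 × 337/326 ≈ 439.3 Hz.
Receding: f₂ = f · v/(v + v_s) = 425 × 337/348 ≈ 411.6 Hz.
Drop: f₁ − f₂ = 2f·v·v_s/(v² − v_s²) = 2 × 425 × 337 × 11/(337² − 11²) ≈ 27.8 Hz.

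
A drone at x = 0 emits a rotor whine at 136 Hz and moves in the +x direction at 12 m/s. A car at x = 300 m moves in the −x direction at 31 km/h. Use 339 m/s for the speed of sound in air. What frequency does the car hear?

145 Hz

31 km/h = 8.611 m/s.
The observer lies on the +x side, so the source is heading toward the observer and the observer is heading toward the source.
Both move, so f' = f · (v + v_o)/(v − v_s).
f' = 136 × (339 + 8.611)/(339 − 12) = 136 × 347.61/327 ≈ 145 Hz.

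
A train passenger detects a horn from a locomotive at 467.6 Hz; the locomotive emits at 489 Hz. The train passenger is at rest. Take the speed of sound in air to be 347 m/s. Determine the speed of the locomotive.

f' < f, so the locomotive is receding.
f' = f · v/(v + v_s) ⇒ v_s = v · |1 − f/f'|.
v_s = 347 × |1 − 489/467.6| = 347 × 0.04577 ≈ 15.9 m/s.

15.9 m/s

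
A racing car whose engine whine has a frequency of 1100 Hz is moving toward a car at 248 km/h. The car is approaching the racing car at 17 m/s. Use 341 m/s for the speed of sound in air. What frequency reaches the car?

248 km/h = 68.89 m/s.
With source approaching and observer approaching, f' = f · (v + v_o)/(v − v_s).
f' = 1100 × (341 + 17)/(341 − 68.89) = 1100 × 358/272.11 ≈ 1447 Hz.

1447 Hz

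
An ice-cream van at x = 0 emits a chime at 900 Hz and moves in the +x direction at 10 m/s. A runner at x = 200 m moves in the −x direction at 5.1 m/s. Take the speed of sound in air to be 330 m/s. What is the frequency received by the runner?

The observer lies on the +x side, so the source is heading toward the observer and the observer is heading toward the source.
With source approaching and observer approaching, f' = f · (v + v_o)/(v − v_s).
f' = 900 × (330 + 5.1)/(330 − 10) = 900 × 335.1/320 ≈ 942 Hz.

942 Hz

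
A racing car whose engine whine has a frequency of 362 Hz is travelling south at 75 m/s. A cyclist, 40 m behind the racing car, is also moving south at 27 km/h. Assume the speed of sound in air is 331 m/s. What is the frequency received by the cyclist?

27 km/h = 7.5 m/s.
The cyclist is behind, so the racing car is moving away from it while the cyclist is moving toward the racing car.
Both move, so f' = f · (v + v_o)/(v + v_s).
f' = 362 × (331 + 7.5)/(331 + 75) = 362 × 338.5/406 ≈ 302 Hz.

302 Hz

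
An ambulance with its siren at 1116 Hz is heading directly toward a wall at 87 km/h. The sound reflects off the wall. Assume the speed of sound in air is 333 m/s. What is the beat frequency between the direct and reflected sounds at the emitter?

175 Hz

87 km/h = 24.17 m/s.
The wall receives the sound from a moving source: f₁ = f₀ · v/(v − v_e) = 1116 × 333/308.83 ≈ 1203.3 Hz.
On the return leg the ambulance is a moving observer: f₂ = f₁ · (v + v_e)/v = 1203.3 × 357.17/333 ≈ 1290.7 Hz.
Equivalently f₂ = f₀ · (v + v_e)/(v − v_e).
Beat against the emitted tone: |f₂ − f₀| = 2v_e·f₀/(v − v_e) = 2 × 24.17 × 1116/308.83 ≈ 175 Hz.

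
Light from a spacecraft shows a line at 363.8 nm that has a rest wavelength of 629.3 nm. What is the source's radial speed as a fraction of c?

0.499

λ'/λ₀ = 0.5781 < 1 (blueshift), so the source is approaching.
λ'/λ₀ = √((1 − β)/(1 + β)) for an approaching source ⇒ β = (1 − r²)/(1 + r²) with r = λ'/λ₀.
β = (1 − 0.3342)/(1 + 0.3342) ≈ 0.499.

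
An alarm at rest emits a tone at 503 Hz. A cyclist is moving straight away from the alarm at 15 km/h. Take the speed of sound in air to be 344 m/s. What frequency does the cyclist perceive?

15 km/h = 4.167 m/s.
Only the observer moves, away from the source, so f' = f · (v − v_o)/v.
f' = 503 × (344 − 4.167)/344 = 503 × 339.83/344 ≈ 497 Hz.

497 Hz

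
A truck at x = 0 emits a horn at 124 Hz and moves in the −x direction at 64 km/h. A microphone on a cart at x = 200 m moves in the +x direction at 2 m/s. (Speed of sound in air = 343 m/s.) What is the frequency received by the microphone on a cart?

117 Hz

64 km/h = 17.78 m/s.
The observer lies on the +x side, so the source is heading away from the observer and the observer is heading away from the source.
Both move, so f' = f · (v − v_o)/(v + v_s).
f' = 124 × (343 − 2)/(343 + 17.78) = 124 × 341/360.78 ≈ 117 Hz.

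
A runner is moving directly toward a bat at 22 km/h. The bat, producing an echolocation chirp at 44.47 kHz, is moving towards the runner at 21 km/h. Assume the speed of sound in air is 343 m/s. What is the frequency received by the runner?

21 km/h = 5.833 m/s; 22 km/h = 6.111 m/s.
With source approaching and observer approaching, f' = f · (v + v_o)/(v − v_s).
f' = 44.47 × (343 + 6.111)/(343 − 5.833) = 44.47 × 349.11/337.17 ≈ 46.0 kHz.

46.0 kHz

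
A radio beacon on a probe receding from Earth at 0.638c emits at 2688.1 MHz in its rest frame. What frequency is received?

1263.7 MHz

Relativistic Doppler for frequency: f' = f₀ · √((1 − β)/(1 + β)).
f' = 2688.1 × √(0.3620/1.6380) = 2688.1 × 0.47011 ≈ 1263.7 MHz.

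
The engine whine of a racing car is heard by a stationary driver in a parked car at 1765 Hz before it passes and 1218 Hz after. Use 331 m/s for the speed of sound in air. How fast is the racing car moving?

61 m/s

f₁/f₂ = (v + v_s)/(v − v_s), so v_s = v · (f₁ − f₂)/(f₁ + f₂).
v_s = 331 × (1765 − 1218)/(1765 + 1218) = 331 × 547/2983 ≈ 61 m/s.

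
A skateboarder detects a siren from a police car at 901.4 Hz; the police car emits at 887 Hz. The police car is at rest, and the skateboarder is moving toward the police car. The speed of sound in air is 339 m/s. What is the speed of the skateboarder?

5.5 m/s

f' = f · (v + v_o)/v ⇒ v_o = v · |f'/f − 1|.
v_o = 339 × |901.4/887 − 1| = 339 × 0.01623 ≈ 5.5 m/s.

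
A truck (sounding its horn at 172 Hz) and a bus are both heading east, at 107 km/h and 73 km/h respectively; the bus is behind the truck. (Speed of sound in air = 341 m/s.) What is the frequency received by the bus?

107 km/h = 29.72 m/s; 73 km/h = 20.28 m/s.
The bus is behind, so the truck is moving away from it while the bus is moving toward the truck.
With source receding and observer approaching, f' = f · (v + v_o)/(v + v_s).
f' = 172 × (341 + 20.28)/(341 + 29.72) = 172 × 361.28/370.72 ≈ 168 Hz.

168 Hz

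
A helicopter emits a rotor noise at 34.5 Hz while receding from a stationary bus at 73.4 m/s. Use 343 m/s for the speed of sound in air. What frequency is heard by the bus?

With the source moving away from a stationary observer, f' = f · v/(v + v_s).
f' = 34.5 × 343/(343 + 73.4) = 34.5 × 343/416.4 ≈ 28.4 Hz.

28.4 Hz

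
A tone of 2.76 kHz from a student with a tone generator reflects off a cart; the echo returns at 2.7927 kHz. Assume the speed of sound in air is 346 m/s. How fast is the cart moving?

Double Doppler shift off a moving reflector: f₂ = f₀ · (v + u)/(v − u) (u > 0 toward emitter).
Rearranging, u = v · (f₂ − f₀)/(f₂ + f₀) = 346 × 0.0327/5.5527 ≈ 2.04 m/s.
So the cart is moving at 2.04 m/s toward the emitter.

2.04 m/s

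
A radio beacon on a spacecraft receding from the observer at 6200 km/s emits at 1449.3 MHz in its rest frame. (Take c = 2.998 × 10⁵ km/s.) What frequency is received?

1419.6 MHz

β = v/c = 6200/299800 = 0.0207.
Relativistic Doppler for frequency: f' = f₀ · √((1 − β)/(1 + β)).
f' = 1449.3 × √(0.9793/1.0207) = 1449.3 × 0.97953 ≈ 1419.6 MHz.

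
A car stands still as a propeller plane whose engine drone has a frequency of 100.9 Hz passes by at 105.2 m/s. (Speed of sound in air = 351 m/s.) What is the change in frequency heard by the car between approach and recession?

Approaching: f₁ = f · v/(v − v_s) = 100.9 × 351/245.8 ≈ 144.1 Hz.
Receding: f₂ = f · v/(v + v_s) = 100.9 × 351/456.2 ≈ 77.6 Hz.
Drop: f₁ − f₂ = 2f·v·v_s/(v² − v_s²) = 2 × 100.9 × 351 × 105.2/(351² − 105.2²) ≈ 66.5 Hz.

66.5 Hz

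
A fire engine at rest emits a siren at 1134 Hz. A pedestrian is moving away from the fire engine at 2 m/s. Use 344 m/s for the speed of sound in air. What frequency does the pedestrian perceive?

1127 Hz

Only the observer moves, away from the source, so f' = f · (v − v_o)/v.
f' = 1134 × (344 − 2)/344 = 1134 × 342/344 ≈ 1127 Hz.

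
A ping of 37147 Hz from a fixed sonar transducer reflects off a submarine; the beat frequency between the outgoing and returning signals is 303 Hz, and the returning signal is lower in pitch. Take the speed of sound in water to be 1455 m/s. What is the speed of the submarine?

Double Doppler shift off a moving reflector: f₂ = f₀ · (v + u)/(v − u) (u > 0 toward emitter).
Returning signal is lower, so f₂ = f₀ − Δf = 37147 − 303 = 36844 Hz.
Rearranging, u = v · (f₂ − f₀)/(f₂ + f₀) = 1455 × -303/73991 ≈ -6.0 m/s.
So the submarine is moving at 6.0 m/s away from the emitter.

6.0 m/s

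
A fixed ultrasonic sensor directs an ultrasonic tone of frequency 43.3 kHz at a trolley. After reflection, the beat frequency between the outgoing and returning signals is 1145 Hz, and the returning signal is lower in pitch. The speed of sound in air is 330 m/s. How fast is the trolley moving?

Double Doppler shift off a moving reflector: f₂ = f₀ · (v + u)/(v − u) (u > 0 toward emitter).
Returning signal is lower, so f₂ = f₀ − Δf = 43300 − 1145 = 42155 Hz.
Rearranging, u = v · (f₂ − f₀)/(f₂ + f₀) = 330 × -1145/85455 ≈ -4.4 m/s.
So the trolley is moving at 4.4 m/s away from the emitter.

4.4 m/s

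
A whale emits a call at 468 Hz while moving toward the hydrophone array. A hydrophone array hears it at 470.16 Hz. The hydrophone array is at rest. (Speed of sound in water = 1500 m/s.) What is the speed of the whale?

f' = f · v/(v − v_s) ⇒ v_s = v · |1 − f/f'|.
v_s = 1500 × |1 − 468/470.16| = 1500 × 0.004594 ≈ 6.9 m/s.

6.9 m/s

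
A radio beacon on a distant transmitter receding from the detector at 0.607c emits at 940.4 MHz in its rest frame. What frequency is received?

465.1 MHz

Relativistic Doppler for frequency: f' = f₀ · √((1 − β)/(1 + β)).
f' = 940.4 × √(0.3930/1.6070) = 940.4 × 0.49453 ≈ 465.1 MHz.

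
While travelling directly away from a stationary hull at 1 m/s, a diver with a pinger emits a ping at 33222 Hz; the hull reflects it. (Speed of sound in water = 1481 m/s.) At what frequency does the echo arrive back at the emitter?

The hull receives the sound from a moving source: f₁ = f₀ · v/(v + v_e) = 33222 × 1481/1482 ≈ 33200 Hz.
On the return leg the diver with a pinger is a moving observer: f₂ = f₁ · (v − v_e)/v = 33200 × 1480/1481 ≈ 33177 Hz.
Equivalently f₂ = f₀ · (v − v_e)/(v + v_e).

33177 Hz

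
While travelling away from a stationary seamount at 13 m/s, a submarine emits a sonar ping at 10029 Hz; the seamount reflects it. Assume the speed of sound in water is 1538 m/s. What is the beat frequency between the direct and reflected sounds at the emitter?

The seamount receives the sound from a moving source: f₁ = f₀ · v/(v + v_e) = 10029 × 1538/1551 ≈ 9944.9 Hz.
On the return leg the submarine is a moving observer: f₂ = f₁ · (v − v_e)/v = 9944.9 × 1525/1538 ≈ 9860.9 Hz.
Beat against the emitted tone: |f₂ − f₀| = 2v_e·f₀/(v + v_e) = 2 × 13 × 10029/1551 ≈ 168 Hz.

168 Hz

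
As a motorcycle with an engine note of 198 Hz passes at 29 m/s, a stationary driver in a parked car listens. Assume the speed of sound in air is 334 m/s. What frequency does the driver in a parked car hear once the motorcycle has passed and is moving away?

182 Hz

Receding: f₂ = f · v/(v + v_s) = 198 × 334/363 ≈ 182 Hz.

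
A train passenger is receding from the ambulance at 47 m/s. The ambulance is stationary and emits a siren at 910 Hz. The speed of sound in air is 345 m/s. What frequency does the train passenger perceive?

Moving observer, stationary source: f' = f · (v − v_o)/v.
f' = 910 × (345 − 47)/345 = 910 × 298/345 ≈ 786 Hz.

786 Hz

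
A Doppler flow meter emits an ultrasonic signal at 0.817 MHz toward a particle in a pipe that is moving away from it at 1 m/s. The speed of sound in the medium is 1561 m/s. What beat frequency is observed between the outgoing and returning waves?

The particle in a pipe first receives the wave as a moving observer: f₁ = f₀ · (v − u)/v = 0.817 × (1561 − 1)/1561 ≈ 0.816477 MHz.
The reflection then acts as a moving source: f₂ = f₁ · v/(v + u) ≈ 0.815954 MHz.
Beat frequency (with f₀ = 817000 Hz): |f₂ − f₀| = 2u·f₀/(v + u) = 2 × 1 × 817000/1562 ≈ 1046 Hz.

1046 Hz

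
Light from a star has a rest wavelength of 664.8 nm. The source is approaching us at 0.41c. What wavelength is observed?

Relativistic Doppler for wavelength: λ' = λ₀ · √((1 − β)/(1 + β)).
λ' = 664.8 × √(0.5900/1.4100) = 664.8 × 0.64687 ≈ 430.0 nm.

430.0 nm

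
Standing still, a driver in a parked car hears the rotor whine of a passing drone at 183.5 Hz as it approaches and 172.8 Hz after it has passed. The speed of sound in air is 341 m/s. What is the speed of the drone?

f₁/f₂ = (v + v_s)/(v − v_s), so v_s = v · (f₁ − f₂)/(f₁ + f₂).
v_s = 341 × (183.5 − 172.8)/(183.5 + 172.8) = 341 × 10.7/356.3 ≈ 10.2 m/s.

10.2 m/s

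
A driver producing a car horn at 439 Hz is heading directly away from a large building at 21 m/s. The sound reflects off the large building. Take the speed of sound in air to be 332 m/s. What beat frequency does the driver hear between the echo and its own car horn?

The large building receives the sound from a moving source: f₁ = f₀ · v/(v + v_e) = 439 × 332/353 ≈ 412.9 Hz.
On the return leg the driver is a moving observer: f₂ = f₁ · (v − v_e)/v = 412.9 × 311/332 ≈ 386.8 Hz.
Beat against the emitted tone: |f₂ − f₀| = 2v_e·f₀/(v + v_e) = 2 × 21 × 439/353 ≈ 52.2 Hz.

52.2 Hz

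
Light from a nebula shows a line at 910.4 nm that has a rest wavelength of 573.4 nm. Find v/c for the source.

0.432

λ'/λ₀ = 1.5877 > 1 (redshift), so the source is receding.
λ'/λ₀ = √((1 + β)/(1 − β)) for a receding source ⇒ β = (r² − 1)/(r² + 1) with r = λ'/λ₀.
β = (2.5209 − 1)/(2.5209 + 1) ≈ 0.432.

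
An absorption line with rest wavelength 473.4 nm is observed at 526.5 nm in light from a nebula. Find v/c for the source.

λ'/λ₀ = 1.1122 > 1 (redshift), so the source is receding.
λ'/λ₀ = √((1 + β)/(1 − β)) for a receding source ⇒ β = (r² − 1)/(r² + 1) with r = λ'/λ₀.
β = (1.2369 − 1)/(1.2369 + 1) ≈ 0.106.

0.106c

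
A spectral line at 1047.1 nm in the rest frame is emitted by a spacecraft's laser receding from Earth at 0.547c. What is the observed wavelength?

Relativistic Doppler for wavelength: λ' = λ₀ · √((1 + β)/(1 − β)).
λ' = 1047.1 × √(1.5470/0.4530) = 1047.1 × 1.84797 ≈ 1935.0 nm.

1935.0 nm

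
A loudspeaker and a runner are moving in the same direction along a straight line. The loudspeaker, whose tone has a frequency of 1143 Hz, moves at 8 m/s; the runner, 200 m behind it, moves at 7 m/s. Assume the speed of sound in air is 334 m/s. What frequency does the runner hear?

The runner is behind, so the loudspeaker is moving away from it while the runner is moving toward the loudspeaker.
With source receding and observer approaching, f' = f · (v + v_o)/(v + v_s).
f' = 1143 × (334 + 7)/(334 + 8) = 1143 × 341/342 ≈ 1140 Hz.

1140 Hz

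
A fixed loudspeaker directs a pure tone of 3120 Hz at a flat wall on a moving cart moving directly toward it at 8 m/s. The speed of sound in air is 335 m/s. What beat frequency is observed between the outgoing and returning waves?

At the flat wall on a moving cart (a moving observer), f₁ = f₀ · (v + u)/v = 3120 × 343/335 ≈ 3194.5 Hz.
The reflection then acts as a moving source: f₂ = f₁ · v/(v − u) ≈ 3272.7 Hz.
Equivalently f₂ = f₀ · (v + u)/(v − u).
Beat frequency: |f₂ − f₀| = 2u·f₀/(v − u) = 2 × 8 × 3120/327 ≈ 153 Hz.

153 Hz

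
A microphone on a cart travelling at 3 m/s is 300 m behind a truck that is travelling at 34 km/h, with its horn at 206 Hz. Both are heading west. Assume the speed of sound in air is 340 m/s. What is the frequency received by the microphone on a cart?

34 km/h = 9.444 m/s.
The microphone on a cart is behind, so the truck is moving away from it while the microphone on a cart is moving toward the truck.
With source receding and observer approaching, f' = f · (v + v_o)/(v + v_s).
f' = 206 × (340 + 3)/(340 + 9.444) = 206 × 343/349.44 ≈ 202 Hz.

202 Hz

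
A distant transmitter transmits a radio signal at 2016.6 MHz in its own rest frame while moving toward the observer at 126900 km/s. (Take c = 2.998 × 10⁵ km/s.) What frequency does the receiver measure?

β = v/c = 126900/299800 = 0.4233.
Relativistic Doppler for frequency: f' = f₀ · √((1 + β)/(1 − β)).
f' = 2016.6 × √(1.4233/0.5767) = 2016.6 × 1.57096 ≈ 3168.0 MHz.

3168.0 MHz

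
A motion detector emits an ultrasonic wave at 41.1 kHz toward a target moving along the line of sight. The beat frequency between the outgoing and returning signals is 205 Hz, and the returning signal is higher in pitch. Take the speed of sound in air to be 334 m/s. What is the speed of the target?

0.83 m/s

Double Doppler shift off a moving reflector: f₂ = f₀ · (v + u)/(v − u) (u > 0 toward emitter).
Returning signal is higher, so f₂ = f₀ + Δf = 41100 + 205 = 41305 Hz.
Rearranging, u = v · (f₂ − f₀)/(f₂ + f₀) = 334 × 205/82405 ≈ 0.83 m/s.
So the target is moving at 0.83 m/s toward the emitter.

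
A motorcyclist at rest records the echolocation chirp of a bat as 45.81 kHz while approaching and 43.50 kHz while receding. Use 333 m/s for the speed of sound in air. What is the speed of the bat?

8.6 m/s

f₁/f₂ = (v + v_s)/(v − v_s), so v_s = v · (f₁ − f₂)/(f₁ + f₂).
v_s = 333 × (45.81 − 43.50)/(45.81 + 43.50) = 333 × 2.31/89.31 ≈ 8.6 m/s.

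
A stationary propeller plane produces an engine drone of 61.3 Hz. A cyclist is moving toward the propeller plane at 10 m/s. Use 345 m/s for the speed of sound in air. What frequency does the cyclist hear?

63 Hz

Moving observer, stationary source: f' = f · (v + v_o)/v.
f' = 61.3 × (345 + 10)/345 = 61.3 × 355/345 ≈ 63 Hz.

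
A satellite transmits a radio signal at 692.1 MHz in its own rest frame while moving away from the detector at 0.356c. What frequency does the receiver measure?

Relativistic Doppler for frequency: f' = f₀ · √((1 − β)/(1 + β)).
f' = 692.1 × √(0.6440/1.3560) = 692.1 × 0.68915 ≈ 477.0 MHz.

477.0 MHz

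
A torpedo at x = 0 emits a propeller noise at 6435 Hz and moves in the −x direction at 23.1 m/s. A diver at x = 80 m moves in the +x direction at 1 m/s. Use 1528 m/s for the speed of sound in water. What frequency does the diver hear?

6335 Hz

The observer lies on the +x side, so the source is heading away from the observer and the observer is heading away from the source.
General Doppler shift: f' = f · (v − v_o)/(v + v_s).
f' = 6435 × (1528 − 1)/(1528 + 23.1) = 6435 × 1527/1551.1 ≈ 6335 Hz.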